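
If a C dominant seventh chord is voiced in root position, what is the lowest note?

C

C dominant seventh is C–E–G–Bb. Root position places the root in the bass: C.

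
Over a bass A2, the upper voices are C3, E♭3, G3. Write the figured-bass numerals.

The notes A, C, Eb, G stack in thirds as A–C–Eb–G — an A half-diminished seventh chord. The bass A is the root, so this is root position: figured 7.

7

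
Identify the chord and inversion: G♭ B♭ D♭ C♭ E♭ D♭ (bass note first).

Cb major ninth, second inversion

The pitch classes Gb, Bb, Db, Cb, Eb arrange in thirds as Cb–Eb–Gb–Bb–Db: a Cb major ninth chord.
The lowest note is Gb, the fifth of the chord, so this is second inversion.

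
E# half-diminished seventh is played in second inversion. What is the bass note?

B

In second inversion the fifth is lowest. For E# half-diminished seventh (E#–G#–B–D#) that is B.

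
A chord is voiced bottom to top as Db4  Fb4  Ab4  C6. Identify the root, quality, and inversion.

Db minor-major seventh, root position

Reducing to letter names: Db, Fb, Ab, C. These stack in thirds as Db–Fb–Ab–C — a Db minor-major seventh chord.
The lowest note is Db, the root of the chord, so this is root position (figured bass 7).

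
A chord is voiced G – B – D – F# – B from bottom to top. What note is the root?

The distinct letter names are G, B, D, F#. Arranged as a stack of thirds they read G–B–D–F#, so G is the root (a G major seventh chord).

G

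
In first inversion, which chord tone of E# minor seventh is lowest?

G#

E# minor seventh is E#–G#–B#–D#. First inversion places the third in the bass: G#.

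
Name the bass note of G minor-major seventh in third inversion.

F#

In third inversion the seventh is lowest. For G minor-major seventh (G–Bb–D–F#) that is F#.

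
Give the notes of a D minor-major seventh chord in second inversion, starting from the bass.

A, C#, D, F

D minor-major seventh is D–F–A–C#. Second inversion puts the fifth (A) in the bass, with the remaining tones above: A, C#, D, F.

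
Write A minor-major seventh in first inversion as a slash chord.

Am(maj7)/C

First inversion of A minor-major seventh has the third (C) in the bass. As a slash chord: Am(maj7)/C.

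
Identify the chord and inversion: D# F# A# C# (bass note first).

Reducing to letter names: D#, F#, A#, C#. These stack in thirds as D#–F#–A#–C# — a D# minor seventh chord.
With the root (D#) in the bass, the chord is in root position (figured bass 7).

D# minor seventh, root position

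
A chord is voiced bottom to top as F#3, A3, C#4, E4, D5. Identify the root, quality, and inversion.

D major ninth, first inversion

The pitch classes F#, A, C#, E, D arrange in thirds as D–F#–A–C#–E: a D major ninth chord.
F# is the third of D major ninth; third in the bass means first inversion.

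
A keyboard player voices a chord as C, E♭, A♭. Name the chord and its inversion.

Ab major, first inversion

The distinct note names are C, Eb, Ab. Stacked in thirds they read Ab–C–Eb, which is a major triad on Ab.
The lowest note is C, the third of the chord, so this is first inversion (figured bass 6).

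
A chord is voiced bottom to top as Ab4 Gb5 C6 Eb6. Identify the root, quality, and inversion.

The distinct note names are Ab, Gb, C, Eb. Stacked in thirds they read Ab–C–Eb–Gb, which is a dominant seventh chord on Ab.
Ab is the root of Ab dominant seventh; root in the bass means root position (figured bass 7).

Ab dominant seventh, root position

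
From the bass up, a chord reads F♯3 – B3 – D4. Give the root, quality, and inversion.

B minor, second inversion

The distinct note names are F#, B, D. Stacked in thirds they read B–D–F#, which is a minor triad on B.
The lowest note is F#, the fifth of the chord, so this is second inversion (figured bass 6/4).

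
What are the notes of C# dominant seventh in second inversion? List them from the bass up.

G#, B, C#, E#

Spelling C# dominant seventh: C#–E#–G#–B. In second inversion the fifth is bass, giving G#, B, C#, E# from the bottom.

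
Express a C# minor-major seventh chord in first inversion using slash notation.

First inversion of C# minor-major seventh has the third (E) in the bass. As a slash chord: C#m(maj7)/E.

C#m(maj7)/E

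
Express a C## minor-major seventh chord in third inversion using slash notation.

C##m(maj7)/B##

Third inversion of C## minor-major seventh has the seventh (B##) in the bass. As a slash chord: C##m(maj7)/B##.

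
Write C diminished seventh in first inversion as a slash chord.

Cdim7/Eb

First inversion of C diminished seventh has the third (Eb) in the bass. As a slash chord: Cdim7/Eb.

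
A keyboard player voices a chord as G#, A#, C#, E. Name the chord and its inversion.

A# half-diminished seventh, third inversion

The distinct note names are G#, A#, C#, E. Stacked in thirds they read A#–C#–E–G#, which is a half-diminished seventh chord on A#.
The lowest note is G#, the seventh of the chord, so this is third inversion (figured bass 4/2).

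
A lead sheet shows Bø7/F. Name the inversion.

Bø7/F means B half-diminished seventh with F in the bass. F is the fifth of B half-diminished seventh (B–D–F–A), so this is second inversion.

second inversion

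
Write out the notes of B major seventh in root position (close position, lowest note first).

B major seventh is B–D#–F#–A#. Root position puts the root (B) in the bass, with the remaining tones above: B, D#, F#, A#.

B, D#, F#, A#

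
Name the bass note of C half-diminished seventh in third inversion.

C half-diminished seventh is C–Eb–Gb–Bb. Third inversion places the seventh in the bass: Bb.

Bb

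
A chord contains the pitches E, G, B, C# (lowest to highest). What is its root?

C#

Reordering E, G, B, C# into stacked thirds gives C#–E–G–B; the bottom of that stack, C#, is the root.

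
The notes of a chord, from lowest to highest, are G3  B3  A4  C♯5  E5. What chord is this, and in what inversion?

A dominant ninth, third inversion

Reducing to letter names: G, B, A, C#, E. These stack in thirds as A–C#–E–G–B — an A dominant ninth chord.
The lowest note is G, the seventh of the chord, so this is third inversion.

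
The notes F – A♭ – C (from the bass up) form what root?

F

Reordering F, Ab, C into stacked thirds gives F–Ab–C; the bottom of that stack, F, is the root.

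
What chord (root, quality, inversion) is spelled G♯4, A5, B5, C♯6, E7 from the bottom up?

Reducing to letter names: G#, A, B, C#, E. These stack in thirds as A–C#–E–G#–B — an A major ninth chord.
G# is the seventh of A major ninth; seventh in the bass means third inversion.

A major ninth, third inversion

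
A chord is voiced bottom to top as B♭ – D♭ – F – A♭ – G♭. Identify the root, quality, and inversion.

The distinct note names are Bb, Db, F, Ab, Gb. Stacked in thirds they read Gb–Bb–Db–F–Ab, which is a major ninth chord on Gb.
Bb is the third of Gb major ninth; third in the bass means first inversion.

Gb major ninth, first inversion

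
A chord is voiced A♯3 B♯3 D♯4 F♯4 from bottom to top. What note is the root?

A#, B#, D#, F# are the tones of a B# half-diminished seventh chord (B#–D#–F#–A#), making B# the root.

B#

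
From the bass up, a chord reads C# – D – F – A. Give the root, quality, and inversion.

The distinct note names are C#, D, F, A. Stacked in thirds they read D–F–A–C#, which is a minor-major seventh chord on D.
The lowest note is C#, the seventh of the chord, so this is third inversion (figured bass 4/2).

D minor-major seventh, third inversion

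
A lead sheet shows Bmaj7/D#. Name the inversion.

first inversion

Bmaj7/D# means B major seventh with D# in the bass. D# is the third of B major seventh (B–D#–F#–A#), so this is first inversion.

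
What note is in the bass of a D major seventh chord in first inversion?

F#

In first inversion the third is lowest. For D major seventh (D–F#–A–C#) that is F#.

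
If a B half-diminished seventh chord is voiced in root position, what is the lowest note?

B half-diminished seventh is B–D–F–A. Root position places the root in the bass: B.

B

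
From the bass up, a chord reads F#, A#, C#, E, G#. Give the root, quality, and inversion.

F# dominant ninth, root position

Reducing to letter names: F#, A#, C#, E, G#. These stack in thirds as F#–A#–C#–E–G# — an F# dominant ninth chord.
With the root (F#) in the bass, the chord is in root position.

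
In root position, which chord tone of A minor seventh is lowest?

In root position the root is lowest. For A minor seventh (A–C–E–G) that is A.

A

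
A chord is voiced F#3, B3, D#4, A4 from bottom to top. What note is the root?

B

Reordering F#, B, D#, A into stacked thirds gives B–D#–F#–A; the bottom of that stack, B, is the root.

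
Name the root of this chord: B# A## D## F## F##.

B#

The distinct letter names are B#, A##, D##, F##. Arranged as a stack of thirds they read B#–D##–F##–A##, so B# is the root (a B# major seventh chord).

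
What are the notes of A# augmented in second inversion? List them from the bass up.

E##, A#, C##

Spelling A# augmented: A#–C##–E##. In second inversion the fifth is bass, giving E##, A#, C## from the bottom.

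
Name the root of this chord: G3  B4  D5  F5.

G

G, B, D, F are the tones of a G dominant seventh chord (G–B–D–F), making G the root.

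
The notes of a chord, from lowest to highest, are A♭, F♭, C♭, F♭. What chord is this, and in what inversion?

The pitch classes Ab, Fb, Cb arrange in thirds as Fb–Ab–Cb: an Fb major triad.
The lowest note is Ab, the third of the chord, so this is first inversion (figured bass 6).

Fb major, first inversion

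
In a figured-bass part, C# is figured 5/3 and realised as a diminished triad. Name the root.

C#

The figures 5/3 mean the root of the chord is in the bass. If C# is the root of a diminished triad, the root is C# (chord tones C#–E–G).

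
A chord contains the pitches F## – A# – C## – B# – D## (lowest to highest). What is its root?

B#

The distinct letter names are F##, A#, C##, B#, D##. Arranged as a stack of thirds they read B#–D##–F##–A#–C##, so B# is the root (a B# dominant ninth chord).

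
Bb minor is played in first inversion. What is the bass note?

Db

In first inversion the third is lowest. For Bb minor (Bb–Db–F) that is Db.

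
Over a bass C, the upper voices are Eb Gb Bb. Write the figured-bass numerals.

7

The notes C, Eb, Gb, Bb stack in thirds as C–Eb–Gb–Bb — a C half-diminished seventh chord. The bass C is the root, so this is root position: figured 7.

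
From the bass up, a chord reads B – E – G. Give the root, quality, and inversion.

E minor, second inversion

The pitch classes B, E, G arrange in thirds as E–G–B: an E minor triad.
With the fifth (B) in the bass, the chord is in second inversion (figured bass 6/4).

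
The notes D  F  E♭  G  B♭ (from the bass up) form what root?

Eb

D, F, Eb, G, Bb are the tones of an Eb major ninth chord (Eb–G–Bb–D–F), making Eb the root.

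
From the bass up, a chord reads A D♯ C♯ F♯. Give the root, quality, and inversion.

D# half-diminished seventh, second inversion

The pitch classes A, D#, C#, F# arrange in thirds as D#–F#–A–C#: a D# half-diminished seventh chord.
With the fifth (A) in the bass, the chord is in second inversion (figured bass 4/3).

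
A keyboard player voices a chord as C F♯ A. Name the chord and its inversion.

F# diminished, second inversion

The distinct note names are C, F#, A. Stacked in thirds they read F#–A–C, which is a diminished triad on F#.
C is the fifth of F# diminished; fifth in the bass means second inversion (figured bass 6/4).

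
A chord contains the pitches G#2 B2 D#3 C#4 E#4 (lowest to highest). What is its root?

G#, B, D#, C#, E# are the tones of a C# dominant ninth chord (C#–E#–G#–B–D#), making C# the root.

C#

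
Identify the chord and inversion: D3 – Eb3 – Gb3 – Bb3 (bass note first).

Eb minor-major seventh, third inversion

Reducing to letter names: D, Eb, Gb, Bb. These stack in thirds as Eb–Gb–Bb–D — an Eb minor-major seventh chord.
D is the seventh of Eb minor-major seventh; seventh in the bass means third inversion (figured bass 4/2).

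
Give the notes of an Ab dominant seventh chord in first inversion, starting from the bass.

The chord tones are Ab–C–Eb–Gb. With the third (C) lowest for first inversion: C, Eb, Gb, Ab.

C, Eb, Gb, Ab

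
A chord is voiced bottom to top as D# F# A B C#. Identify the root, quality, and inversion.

The pitch classes D#, F#, A, B, C# arrange in thirds as B–D#–F#–A–C#: a B dominant ninth chord.
With the third (D#) in the bass, the chord is in first inversion.

B dominant ninth, first inversion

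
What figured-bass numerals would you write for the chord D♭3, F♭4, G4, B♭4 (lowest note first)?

4/3

The notes Db, Fb, G, Bb stack in thirds as G–Bb–Db–Fb — a G diminished seventh chord. The bass Db is the fifth, so this is second inversion: figured 4/3.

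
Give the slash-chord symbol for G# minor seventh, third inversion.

Third inversion of G# minor seventh has the seventh (F#) in the bass. As a slash chord: G#m7/F#.

G#m7/F#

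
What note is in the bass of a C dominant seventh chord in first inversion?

E

In first inversion the third is lowest. For C dominant seventh (C–E–G–Bb) that is E.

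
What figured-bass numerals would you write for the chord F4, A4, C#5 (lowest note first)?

5/3

The notes F, A, C# stack in thirds as F–A–C# — an F augmented triad. The bass F is the root, so this is root position: figured 5/3.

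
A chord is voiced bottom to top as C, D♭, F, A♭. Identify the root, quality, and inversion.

Reducing to letter names: C, Db, F, Ab. These stack in thirds as Db–F–Ab–C — a Db major seventh chord.
With the seventh (C) in the bass, the chord is in third inversion (figured bass 4/2).

Db major seventh, third inversion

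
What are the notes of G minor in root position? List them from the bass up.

G, Bb, D

Spelling G minor: G–Bb–D. In root position the root is bass, giving G, Bb, D from the bottom.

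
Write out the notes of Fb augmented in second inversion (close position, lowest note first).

C, Fb, Ab

Fb augmented is Fb–Ab–C. Second inversion puts the fifth (C) in the bass, with the remaining tones above: C, Fb, Ab.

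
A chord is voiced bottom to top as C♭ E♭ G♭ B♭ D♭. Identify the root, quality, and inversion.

Cb major ninth, root position

Reducing to letter names: Cb, Eb, Gb, Bb, Db. These stack in thirds as Cb–Eb–Gb–Bb–Db — a Cb major ninth chord.
With the root (Cb) in the bass, the chord is in root position.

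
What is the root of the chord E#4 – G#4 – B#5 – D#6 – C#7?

C#

Reordering E#, G#, B#, D#, C# into stacked thirds gives C#–E#–G#–B#–D#; the bottom of that stack, C#, is the root.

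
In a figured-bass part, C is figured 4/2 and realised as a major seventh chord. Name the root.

The figures 4/2 mean the seventh of the chord is in the bass. If C is the seventh of a major seventh chord, the root is Db (chord tones Db–F–Ab–C).

Db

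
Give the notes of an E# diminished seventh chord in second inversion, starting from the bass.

B, D, E#, G#

E# diminished seventh is E#–G#–B–D. Second inversion puts the fifth (B) in the bass, with the remaining tones above: B, D, E#, G#.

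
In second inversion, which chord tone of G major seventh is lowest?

D

G major seventh is G–B–D–F#. Second inversion places the fifth in the bass: D.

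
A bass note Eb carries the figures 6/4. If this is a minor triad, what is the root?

Ab

The figures 6/4 mean the fifth of the chord is in the bass. If Eb is the fifth of a minor triad, the root is Ab (chord tones Ab–Cb–Eb).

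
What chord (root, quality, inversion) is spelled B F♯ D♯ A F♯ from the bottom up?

B dominant seventh, root position

Reducing to letter names: B, F#, D#, A. These stack in thirds as B–D#–F#–A — a B dominant seventh chord.
With the root (B) in the bass, the chord is in root position (figured bass 7).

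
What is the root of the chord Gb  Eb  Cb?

Cb

The distinct letter names are Gb, Eb, Cb. Arranged as a stack of thirds they read Cb–Eb–Gb, so Cb is the root (a Cb major triad).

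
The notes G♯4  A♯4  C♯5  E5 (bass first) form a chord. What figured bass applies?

The notes G#, A#, C#, E stack in thirds as A#–C#–E–G# — an A# half-diminished seventh chord. The bass G# is the seventh, so this is third inversion: figured 4/2.

4/2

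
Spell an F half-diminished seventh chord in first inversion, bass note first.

The chord tones are F–Ab–Cb–Eb. With the third (Ab) lowest for first inversion: Ab, Cb, Eb, F.

Ab, Cb, Eb, F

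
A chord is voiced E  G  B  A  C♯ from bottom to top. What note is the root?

A

The distinct letter names are E, G, B, A, C#. Arranged as a stack of thirds they read A–C#–E–G–B, so A is the root (an A dominant ninth chord).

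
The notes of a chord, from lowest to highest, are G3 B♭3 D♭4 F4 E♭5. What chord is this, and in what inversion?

Eb dominant ninth, first inversion

The pitch classes G, Bb, Db, F, Eb arrange in thirds as Eb–G–Bb–Db–F: an Eb dominant ninth chord.
The lowest note is G, the third of the chord, so this is first inversion.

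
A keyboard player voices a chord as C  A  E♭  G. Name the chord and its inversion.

A half-diminished seventh, first inversion

The pitch classes C, A, Eb, G arrange in thirds as A–C–Eb–G: an A half-diminished seventh chord.
C is the third of A half-diminished seventh; third in the bass means first inversion (figured bass 6/5).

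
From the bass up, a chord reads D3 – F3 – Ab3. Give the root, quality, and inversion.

Reducing to letter names: D, F, Ab. These stack in thirds as D–F–Ab — a D diminished triad.
D is the root of D diminished; root in the bass means root position (figured bass 5/3).

D diminished, root position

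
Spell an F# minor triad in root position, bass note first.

F#, A, C#

The chord tones are F#–A–C#. With the root (F#) lowest for root position: F#, A, C#.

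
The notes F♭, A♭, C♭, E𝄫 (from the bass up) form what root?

Fb

Fb, Ab, Cb, Ebb are the tones of an Fb dominant seventh chord (Fb–Ab–Cb–Ebb), making Fb the root.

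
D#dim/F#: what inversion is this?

D#dim/F# means D# diminished with F# in the bass. F# is the third of D# diminished (D#–F#–A), so this is first inversion.

first inversion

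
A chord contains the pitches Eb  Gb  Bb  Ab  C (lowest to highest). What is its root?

Ab

Eb, Gb, Bb, Ab, C are the tones of an Ab dominant ninth chord (Ab–C–Eb–Gb–Bb), making Ab the root.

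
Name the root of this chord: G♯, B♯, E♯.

Reordering G#, B#, E# into stacked thirds gives E#–G#–B#; the bottom of that stack, E#, is the root.

E#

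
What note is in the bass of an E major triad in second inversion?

In second inversion the fifth is lowest. For E major (E–G#–B) that is B.

B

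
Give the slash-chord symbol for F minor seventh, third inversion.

Fm7/Eb

Third inversion of F minor seventh has the seventh (Eb) in the bass. As a slash chord: Fm7/Eb.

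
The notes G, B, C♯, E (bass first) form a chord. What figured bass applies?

The notes G, B, C#, E stack in thirds as C#–E–G–B — a C# half-diminished seventh chord. The bass G is the fifth, so this is second inversion: figured 4/3.

4/3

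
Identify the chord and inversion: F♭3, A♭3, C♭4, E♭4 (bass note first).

The distinct note names are Fb, Ab, Cb, Eb. Stacked in thirds they read Fb–Ab–Cb–Eb, which is a major seventh chord on Fb.
Fb is the root of Fb major seventh; root in the bass means root position (figured bass 7).

Fb major seventh, root position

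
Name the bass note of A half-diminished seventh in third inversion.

G

In third inversion the seventh is lowest. For A half-diminished seventh (A–C–Eb–G) that is G.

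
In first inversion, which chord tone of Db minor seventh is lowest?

Fb

The third of Db minor seventh (Db–Fb–Ab–Cb) is Fb; that is the bass in first inversion.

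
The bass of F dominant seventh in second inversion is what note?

C

The fifth of F dominant seventh (F–A–C–Eb) is C; that is the bass in second inversion.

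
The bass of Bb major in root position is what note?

Bb

Bb major is Bb–D–F. Root position places the root in the bass: Bb.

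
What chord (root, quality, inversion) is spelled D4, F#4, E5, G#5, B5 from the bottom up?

E dominant ninth, third inversion

The distinct note names are D, F#, E, G#, B. Stacked in thirds they read E–G#–B–D–F#, which is a dominant ninth chord on E.
The lowest note is D, the seventh of the chord, so this is third inversion.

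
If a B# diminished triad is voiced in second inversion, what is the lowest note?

The fifth of B# diminished (B#–D#–F#) is F#; that is the bass in second inversion.

F#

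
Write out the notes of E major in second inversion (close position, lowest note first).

The chord tones are E–G#–B. With the fifth (B) lowest for second inversion: B, E, G#.

B, E, G#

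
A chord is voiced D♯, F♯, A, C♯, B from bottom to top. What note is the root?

The distinct letter names are D#, F#, A, C#, B. Arranged as a stack of thirds they read B–D#–F#–A–C#, so B is the root (a B dominant ninth chord).

B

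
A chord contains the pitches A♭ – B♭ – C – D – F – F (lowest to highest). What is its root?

Reordering Ab, Bb, C, D, F into stacked thirds gives Bb–D–F–Ab–C; the bottom of that stack, Bb, is the root.

Bb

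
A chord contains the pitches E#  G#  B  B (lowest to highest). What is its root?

E#

E#, G#, B are the tones of an E# diminished triad (E#–G#–B), making E# the root.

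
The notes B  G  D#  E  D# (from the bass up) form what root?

E

Reordering B, G, D#, E into stacked thirds gives E–G–B–D#; the bottom of that stack, E, is the root.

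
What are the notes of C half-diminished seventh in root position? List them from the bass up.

The chord tones are C–Eb–Gb–Bb. With the root (C) lowest for root position: C, Eb, Gb, Bb.

C, Eb, Gb, Bb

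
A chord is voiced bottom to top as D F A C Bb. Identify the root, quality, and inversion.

The pitch classes D, F, A, C, Bb arrange in thirds as Bb–D–F–A–C: a Bb major ninth chord.
The lowest note is D, the third of the chord, so this is first inversion.

Bb major ninth, first inversion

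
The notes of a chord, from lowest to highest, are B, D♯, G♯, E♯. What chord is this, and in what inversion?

E# half-diminished seventh, second inversion

The distinct note names are B, D#, G#, E#. Stacked in thirds they read E#–G#–B–D#, which is a half-diminished seventh chord on E#.
With the fifth (B) in the bass, the chord is in second inversion (figured bass 4/3).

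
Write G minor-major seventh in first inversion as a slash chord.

Gm(maj7)/Bb

First inversion of G minor-major seventh has the third (Bb) in the bass. As a slash chord: Gm(maj7)/Bb.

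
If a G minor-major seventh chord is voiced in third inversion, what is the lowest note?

The seventh of G minor-major seventh (G–Bb–D–F#) is F#; that is the bass in third inversion.

F#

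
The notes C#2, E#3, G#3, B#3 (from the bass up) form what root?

C#

C#, E#, G#, B# are the tones of a C# major seventh chord (C#–E#–G#–B#), making C# the root.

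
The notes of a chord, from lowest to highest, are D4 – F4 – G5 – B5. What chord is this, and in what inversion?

G dominant seventh, second inversion

Reducing to letter names: D, F, G, B. These stack in thirds as G–B–D–F — a G dominant seventh chord.
The lowest note is D, the fifth of the chord, so this is second inversion (figured bass 4/3).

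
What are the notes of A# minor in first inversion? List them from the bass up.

C#, E#, A#

A# minor is A#–C#–E#. First inversion puts the third (C#) in the bass, with the remaining tones above: C#, E#, A#.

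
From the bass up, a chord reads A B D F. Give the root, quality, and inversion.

The pitch classes A, B, D, F arrange in thirds as B–D–F–A: a B half-diminished seventh chord.
With the seventh (A) in the bass, the chord is in third inversion (figured bass 4/2).

B half-diminished seventh, third inversion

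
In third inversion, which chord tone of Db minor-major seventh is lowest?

Db minor-major seventh is Db–Fb–Ab–C. Third inversion places the seventh in the bass: C.

C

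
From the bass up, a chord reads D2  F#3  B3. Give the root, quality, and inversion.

B minor, first inversion

The distinct note names are D, F#, B. Stacked in thirds they read B–D–F#, which is a minor triad on B.
D is the third of B minor; third in the bass means first inversion (figured bass 6).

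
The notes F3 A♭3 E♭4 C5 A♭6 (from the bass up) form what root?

F

The distinct letter names are F, Ab, Eb, C. Arranged as a stack of thirds they read F–Ab–C–Eb, so F is the root (an F minor seventh chord).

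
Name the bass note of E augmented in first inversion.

E augmented is E–G#–B#. First inversion places the third in the bass: G#.

G#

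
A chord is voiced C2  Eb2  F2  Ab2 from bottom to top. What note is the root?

F

C, Eb, F, Ab are the tones of an F minor seventh chord (F–Ab–C–Eb), making F the root.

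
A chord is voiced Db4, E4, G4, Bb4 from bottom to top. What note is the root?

E

The distinct letter names are Db, E, G, Bb. Arranged as a stack of thirds they read E–G–Bb–Db, so E is the root (an E diminished seventh chord).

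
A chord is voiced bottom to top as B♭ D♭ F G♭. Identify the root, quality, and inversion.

The pitch classes Bb, Db, F, Gb arrange in thirds as Gb–Bb–Db–F: a Gb major seventh chord.
Bb is the third of Gb major seventh; third in the bass means first inversion (figured bass 6/5).

Gb major seventh, first inversion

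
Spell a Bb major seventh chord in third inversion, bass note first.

A, Bb, D, F

Bb major seventh is Bb–D–F–A. Third inversion puts the seventh (A) in the bass, with the remaining tones above: A, Bb, D, F.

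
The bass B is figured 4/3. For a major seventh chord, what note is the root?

E

The figures 4/3 mean the fifth of the chord is in the bass. If B is the fifth of a major seventh chord, the root is E (chord tones E–G#–B–D#).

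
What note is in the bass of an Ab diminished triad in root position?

Ab

In root position the root is lowest. For Ab diminished (Ab–Cb–Ebb) that is Ab.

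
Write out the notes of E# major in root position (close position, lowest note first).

The chord tones are E#–G##–B#. With the root (E#) lowest for root position: E#, G##, B#.

E#, G##, B#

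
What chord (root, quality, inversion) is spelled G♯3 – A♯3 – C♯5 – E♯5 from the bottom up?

The distinct note names are G#, A#, C#, E#. Stacked in thirds they read A#–C#–E#–G#, which is a minor seventh chord on A#.
G# is the seventh of A# minor seventh; seventh in the bass means third inversion (figured bass 4/2).

A# minor seventh, third inversion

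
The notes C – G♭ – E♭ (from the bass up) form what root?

C, Gb, Eb are the tones of a C diminished triad (C–Eb–Gb), making C the root.

C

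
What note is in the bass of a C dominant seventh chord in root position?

The root of C dominant seventh (C–E–G–Bb) is C; that is the bass in root position.

C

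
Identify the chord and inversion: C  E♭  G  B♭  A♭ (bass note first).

Ab major ninth, first inversion

The distinct note names are C, Eb, G, Bb, Ab. Stacked in thirds they read Ab–C–Eb–G–Bb, which is a major ninth chord on Ab.
C is the third of Ab major ninth; third in the bass means first inversion.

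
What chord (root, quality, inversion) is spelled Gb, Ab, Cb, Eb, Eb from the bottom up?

Ab minor seventh, third inversion

The pitch classes Gb, Ab, Cb, Eb arrange in thirds as Ab–Cb–Eb–Gb: an Ab minor seventh chord.
The lowest note is Gb, the seventh of the chord, so this is third inversion (figured bass 4/2).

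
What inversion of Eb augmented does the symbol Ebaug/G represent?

Ebaug/G means Eb augmented with G in the bass. G is the third of Eb augmented (Eb–G–B), so this is first inversion.

first inversion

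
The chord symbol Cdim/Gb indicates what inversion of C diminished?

Cdim/Gb means C diminished with Gb in the bass. Gb is the fifth of C diminished (C–Eb–Gb), so this is second inversion.

second inversion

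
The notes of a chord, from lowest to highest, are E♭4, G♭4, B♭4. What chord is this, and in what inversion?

The pitch classes Eb, Gb, Bb arrange in thirds as Eb–Gb–Bb: an Eb minor triad.
The lowest note is Eb, the root of the chord, so this is root position (figured bass 5/3).

Eb minor, root position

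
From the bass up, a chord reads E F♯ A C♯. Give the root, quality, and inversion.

F# minor seventh, third inversion

The pitch classes E, F#, A, C# arrange in thirds as F#–A–C#–E: an F# minor seventh chord.
The lowest note is E, the seventh of the chord, so this is third inversion (figured bass 4/2).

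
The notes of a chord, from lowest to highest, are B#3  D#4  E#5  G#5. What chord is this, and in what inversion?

E# minor seventh, second inversion

The distinct note names are B#, D#, E#, G#. Stacked in thirds they read E#–G#–B#–D#, which is a minor seventh chord on E#.
The lowest note is B#, the fifth of the chord, so this is second inversion (figured bass 4/3).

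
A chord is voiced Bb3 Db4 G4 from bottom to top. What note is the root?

Bb, Db, G are the tones of a G diminished triad (G–Bb–Db), making G the root.

G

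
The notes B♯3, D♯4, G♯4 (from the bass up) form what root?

G#

Reordering B#, D#, G# into stacked thirds gives G#–B#–D#; the bottom of that stack, G#, is the root.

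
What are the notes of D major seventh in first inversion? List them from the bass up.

F#, A, C#, D

The chord tones are D–F#–A–C#. With the third (F#) lowest for first inversion: F#, A, C#, D.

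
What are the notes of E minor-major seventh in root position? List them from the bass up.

The chord tones are E–G–B–D#. With the root (E) lowest for root position: E, G, B, D#.

E, G, B, D#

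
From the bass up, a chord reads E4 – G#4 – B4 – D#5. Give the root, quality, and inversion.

The distinct note names are E, G#, B, D#. Stacked in thirds they read E–G#–B–D#, which is a major seventh chord on E.
The lowest note is E, the root of the chord, so this is root position (figured bass 7).

E major seventh, root position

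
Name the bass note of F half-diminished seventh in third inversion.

The seventh of F half-diminished seventh (F–Ab–Cb–Eb) is Eb; that is the bass in third inversion.

Eb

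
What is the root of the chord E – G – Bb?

Reordering E, G, Bb into stacked thirds gives E–G–Bb; the bottom of that stack, E, is the root.

E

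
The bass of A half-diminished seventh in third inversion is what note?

G

In third inversion the seventh is lowest. For A half-diminished seventh (A–C–Eb–G) that is G.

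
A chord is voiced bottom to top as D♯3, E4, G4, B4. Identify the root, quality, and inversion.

The distinct note names are D#, E, G, B. Stacked in thirds they read E–G–B–D#, which is a minor-major seventh chord on E.
With the seventh (D#) in the bass, the chord is in third inversion (figured bass 4/2).

E minor-major seventh, third inversion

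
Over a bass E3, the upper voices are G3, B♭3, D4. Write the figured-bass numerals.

7

The notes E, G, Bb, D stack in thirds as E–G–Bb–D — an E half-diminished seventh chord. The bass E is the root, so this is root position: figured 7.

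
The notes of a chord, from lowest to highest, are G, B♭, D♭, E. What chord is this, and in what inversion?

Reducing to letter names: G, Bb, Db, E. These stack in thirds as E–G–Bb–Db — an E diminished seventh chord.
With the third (G) in the bass, the chord is in first inversion (figured bass 6/5).

E diminished seventh, first inversion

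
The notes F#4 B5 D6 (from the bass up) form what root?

B

The distinct letter names are F#, B, D. Arranged as a stack of thirds they read B–D–F#, so B is the root (a B minor triad).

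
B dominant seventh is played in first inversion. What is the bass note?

D#

B dominant seventh is B–D#–F#–A. First inversion places the third in the bass: D#.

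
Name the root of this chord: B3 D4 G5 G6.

The distinct letter names are B, D, G. Arranged as a stack of thirds they read G–B–D, so G is the root (a G major triad).

G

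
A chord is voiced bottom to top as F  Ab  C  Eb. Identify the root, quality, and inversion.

F minor seventh, root position

The pitch classes F, Ab, C, Eb arrange in thirds as F–Ab–C–Eb: an F minor seventh chord.
The lowest note is F, the root of the chord, so this is root position (figured bass 7).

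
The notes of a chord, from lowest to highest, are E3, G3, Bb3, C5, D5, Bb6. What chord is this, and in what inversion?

C dominant ninth, first inversion

The pitch classes E, G, Bb, C, D arrange in thirds as C–E–G–Bb–D: a C dominant ninth chord.
E is the third of C dominant ninth; third in the bass means first inversion.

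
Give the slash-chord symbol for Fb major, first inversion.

FbM/Ab

First inversion of Fb major has the third (Ab) in the bass. As a slash chord: FbM/Ab.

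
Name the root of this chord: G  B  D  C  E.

Reordering G, B, D, C, E into stacked thirds gives C–E–G–B–D; the bottom of that stack, C, is the root.

C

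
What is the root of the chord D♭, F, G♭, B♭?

The distinct letter names are Db, F, Gb, Bb. Arranged as a stack of thirds they read Gb–Bb–Db–F, so Gb is the root (a Gb major seventh chord).

Gb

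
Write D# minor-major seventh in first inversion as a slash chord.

D#m(maj7)/F#

First inversion of D# minor-major seventh has the third (F#) in the bass. As a slash chord: D#m(maj7)/F#.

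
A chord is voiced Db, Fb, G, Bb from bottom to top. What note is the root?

G

Db, Fb, G, Bb are the tones of a G diminished seventh chord (G–Bb–Db–Fb), making G the root.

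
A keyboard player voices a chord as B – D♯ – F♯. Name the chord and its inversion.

The distinct note names are B, D#, F#. Stacked in thirds they read B–D#–F#, which is a major triad on B.
B is the root of B major; root in the bass means root position (figured bass 5/3).

B major, root position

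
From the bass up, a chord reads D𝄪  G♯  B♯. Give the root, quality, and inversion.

G# augmented, second inversion

The pitch classes D##, G#, B# arrange in thirds as G#–B#–D##: a G# augmented triad.
With the fifth (D##) in the bass, the chord is in second inversion (figured bass 6/4).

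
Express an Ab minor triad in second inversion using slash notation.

Abm/Eb

Second inversion of Ab minor has the fifth (Eb) in the bass. As a slash chord: Abm/Eb.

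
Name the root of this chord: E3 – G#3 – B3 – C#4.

E, G#, B, C# are the tones of a C# minor seventh chord (C#–E–G#–B), making C# the root.

C#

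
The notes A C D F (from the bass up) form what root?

D

The distinct letter names are A, C, D, F. Arranged as a stack of thirds they read D–F–A–C, so D is the root (a D minor seventh chord).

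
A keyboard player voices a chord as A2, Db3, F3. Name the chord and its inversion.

Reducing to letter names: A, Db, F. These stack in thirds as Db–F–A — a Db augmented triad.
A is the fifth of Db augmented; fifth in the bass means second inversion (figured bass 6/4).

Db augmented, second inversion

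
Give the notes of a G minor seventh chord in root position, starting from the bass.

G, Bb, D, F

Spelling G minor seventh: G–Bb–D–F. In root position the root is bass, giving G, Bb, D, F from the bottom.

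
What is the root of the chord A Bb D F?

A, Bb, D, F are the tones of a Bb major seventh chord (Bb–D–F–A), making Bb the root.

Bb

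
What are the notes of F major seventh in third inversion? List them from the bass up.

E, F, A, C

F major seventh is F–A–C–E. Third inversion puts the seventh (E) in the bass, with the remaining tones above: E, F, A, C.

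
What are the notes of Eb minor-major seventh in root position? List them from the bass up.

Eb, Gb, Bb, D

Spelling Eb minor-major seventh: Eb–Gb–Bb–D. In root position the root is bass, giving Eb, Gb, Bb, D from the bottom.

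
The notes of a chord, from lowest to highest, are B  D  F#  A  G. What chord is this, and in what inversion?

G major ninth, first inversion

Reducing to letter names: B, D, F#, A, G. These stack in thirds as G–B–D–F#–A — a G major ninth chord.
B is the third of G major ninth; third in the bass means first inversion.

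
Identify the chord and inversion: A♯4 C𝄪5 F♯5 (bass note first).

F# augmented, first inversion

The pitch classes A#, C##, F# arrange in thirds as F#–A#–C##: an F# augmented triad.
A# is the third of F# augmented; third in the bass means first inversion (figured bass 6).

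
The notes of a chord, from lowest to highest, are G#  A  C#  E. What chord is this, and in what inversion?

A major seventh, third inversion

Reducing to letter names: G#, A, C#, E. These stack in thirds as A–C#–E–G# — an A major seventh chord.
G# is the seventh of A major seventh; seventh in the bass means third inversion (figured bass 4/2).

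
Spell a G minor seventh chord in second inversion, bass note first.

The chord tones are G–Bb–D–F. With the fifth (D) lowest for second inversion: D, F, G, Bb.

D, F, G, Bb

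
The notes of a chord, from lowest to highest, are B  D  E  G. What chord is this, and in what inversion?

The distinct note names are B, D, E, G. Stacked in thirds they read E–G–B–D, which is a minor seventh chord on E.
The lowest note is B, the fifth of the chord, so this is second inversion (figured bass 4/3).

E minor seventh, second inversion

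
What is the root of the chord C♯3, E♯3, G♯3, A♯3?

A#

Reordering C#, E#, G#, A# into stacked thirds gives A#–C#–E#–G#; the bottom of that stack, A#, is the root.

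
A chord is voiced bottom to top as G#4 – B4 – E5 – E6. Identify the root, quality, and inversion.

The pitch classes G#, B, E arrange in thirds as E–G#–B: an E major triad.
With the third (G#) in the bass, the chord is in first inversion (figured bass 6).

E major, first inversion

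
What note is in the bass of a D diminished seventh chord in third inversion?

D diminished seventh is D–F–Ab–Cb. Third inversion places the seventh in the bass: Cb.

Cb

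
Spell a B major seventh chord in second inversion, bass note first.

The chord tones are B–D#–F#–A#. With the fifth (F#) lowest for second inversion: F#, A#, B, D#.

F#, A#, B, D#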